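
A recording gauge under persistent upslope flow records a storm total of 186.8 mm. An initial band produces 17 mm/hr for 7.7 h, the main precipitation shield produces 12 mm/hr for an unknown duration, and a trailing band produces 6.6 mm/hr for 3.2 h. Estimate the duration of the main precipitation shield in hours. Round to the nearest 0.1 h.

duration ≈ 2.9 h

Known phases: 17 × 7.7 + 6.6 × 3.2 = 130.9 + 21.12 = 152.02 mm.
Remaining depth = 186.8 − 152.02 = 34.78 mm.
Duration = 34.78 / 12 = 2.9 h.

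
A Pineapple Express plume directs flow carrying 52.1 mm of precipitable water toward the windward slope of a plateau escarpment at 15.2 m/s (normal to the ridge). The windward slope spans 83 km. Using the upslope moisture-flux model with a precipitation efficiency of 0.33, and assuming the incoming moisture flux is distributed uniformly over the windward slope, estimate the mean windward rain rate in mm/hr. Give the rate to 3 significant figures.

R ≈ 11.3 mm/hr

Incoming column moisture flux per unit ridge length: F = V × PW = 15.2 × 52.1 = 791.92 mm·m/s.
Spread over the 83 km slope with efficiency ε = 0.33: R = ε·F/W = 0.33 × 791.92 / 83000 m = 3.149e-03 mm/s.
R = 3.149e-03 × 3600 = 11.3 mm/hr.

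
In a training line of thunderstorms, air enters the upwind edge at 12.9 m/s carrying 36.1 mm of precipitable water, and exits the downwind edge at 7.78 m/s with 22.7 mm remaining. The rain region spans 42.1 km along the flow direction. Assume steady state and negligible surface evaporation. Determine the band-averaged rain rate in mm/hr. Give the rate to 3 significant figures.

Column moisture flux per unit crosswind length is F = V × PW.
Inflow: F_in = 12.9 × 36.1 = 465.69 mm·m/s
Outflow: F_out = 7.78 × 22.7 = 176.606 mm·m/s
Steady-state rate R = (F_in − F_out)/L = (465.69 − 176.606) / 42100 m = 6.867e-03 mm/s.
R = 6.867e-03 × 3600 = 24.7 mm/hr.

R ≈ 24.7 mm/hr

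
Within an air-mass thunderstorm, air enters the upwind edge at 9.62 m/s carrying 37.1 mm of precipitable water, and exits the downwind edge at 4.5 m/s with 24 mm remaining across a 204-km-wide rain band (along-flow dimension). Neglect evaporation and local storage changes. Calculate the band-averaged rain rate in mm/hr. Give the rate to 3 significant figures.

R ≈ 4.39 mm/hr

Column moisture flux per unit crosswind length is F = V × PW.
Inflow: F_in = 9.62 × 37.1 = 356.902 mm·m/s
Outflow: F_out = 4.5 × 24 = 108 mm·m/s
Steady-state rate R = (F_in − F_out)/L = (356.902 − 108) / 204000 m = 1.220e-03 mm/s.
R = 1.220e-03 × 3600 = 4.39 mm/hr.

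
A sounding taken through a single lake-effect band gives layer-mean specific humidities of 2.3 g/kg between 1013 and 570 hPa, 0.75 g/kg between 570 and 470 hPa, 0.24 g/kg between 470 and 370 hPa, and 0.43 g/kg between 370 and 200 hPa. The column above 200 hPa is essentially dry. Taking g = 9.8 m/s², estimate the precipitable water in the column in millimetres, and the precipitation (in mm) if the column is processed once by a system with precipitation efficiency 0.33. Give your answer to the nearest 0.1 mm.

Precipitable water is the column-integrated vapour mass per unit area: PW = (1/g) Σ q̄ Δp, with q in kg/kg and Δp in Pa (1 kg/m² of water = 1 mm).
Layer 1013–570 hPa: Δp = 443 hPa = 44300 Pa, q̄ = 0.0023 kg/kg → 0.0023 × 44300 / 9.8 = 10.40 mm
Layer 570–470 hPa: Δp = 100 hPa = 10000 Pa, q̄ = 0.00075 kg/kg → 0.00075 × 10000 / 9.8 = 0.77 mm
Layer 470–370 hPa: Δp = 100 hPa = 10000 Pa, q̄ = 0.00024 kg/kg → 0.00024 × 10000 / 9.8 = 0.24 mm
Layer 370–200 hPa: Δp = 170 hPa = 17000 Pa, q̄ = 0.00043 kg/kg → 0.00043 × 17000 / 9.8 = 0.75 mm
PW = 10.40 + 0.77 + 0.24 + 0.75 = 12.16 ≈ 12.2 mm.
Precipitation = ε × PW = 0.33 × 12.2 = 4.0 mm.

PW ≈ 12.2 mm; precipitation ≈ 4.0 mm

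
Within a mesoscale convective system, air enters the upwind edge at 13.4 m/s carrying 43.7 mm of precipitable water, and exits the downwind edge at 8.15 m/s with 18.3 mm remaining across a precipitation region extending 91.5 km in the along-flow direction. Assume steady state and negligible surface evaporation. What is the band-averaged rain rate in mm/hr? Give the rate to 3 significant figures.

R ≈ 17.2 mm/hr

Column moisture flux per unit crosswind length is F = V × PW.
Inflow: F_in = 13.4 × 43.7 = 585.58 mm·m/s
Outflow: F_out = 8.15 × 18.3 = 149.145 mm·m/s
Steady-state rate R = (F_in − F_out)/L = (585.58 − 149.145) / 91500 m = 4.770e-03 mm/s.
R = 4.770e-03 × 3600 = 17.2 mm/hr.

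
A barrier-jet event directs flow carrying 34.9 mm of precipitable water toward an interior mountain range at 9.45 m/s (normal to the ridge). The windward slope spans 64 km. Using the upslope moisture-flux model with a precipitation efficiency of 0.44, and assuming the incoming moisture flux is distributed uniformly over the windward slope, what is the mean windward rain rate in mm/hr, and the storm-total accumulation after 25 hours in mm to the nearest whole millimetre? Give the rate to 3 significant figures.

Incoming column moisture flux per unit ridge length: F = V × PW = 9.45 × 34.9 = 329.805 mm·m/s.
Spread over the 64 km slope with efficiency ε = 0.44: R = ε·F/W = 0.44 × 329.805 / 64000 m = 2.267e-03 mm/s.
R = 2.267e-03 × 3600 = 8.16 mm/hr.
Over 25 h: total = 8.16 × 25 = 204 mm.

R ≈ 8.16 mm/hr; total ≈ 204 mm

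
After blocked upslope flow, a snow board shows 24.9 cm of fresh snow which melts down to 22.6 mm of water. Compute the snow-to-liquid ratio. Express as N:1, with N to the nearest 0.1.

ratio ≈ 11.0

Ratio = snow depth / SWE = 249 mm / 22.6 mm = 11.0, i.e. 11.0:1.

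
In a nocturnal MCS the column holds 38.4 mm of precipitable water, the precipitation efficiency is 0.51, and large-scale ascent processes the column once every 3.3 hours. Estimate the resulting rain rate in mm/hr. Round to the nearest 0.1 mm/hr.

Each overturning extracts ε × PW = 0.51 × 38.4 = 19.584 mm.
Rate = ε·PW / τ = 19.584 / 3.3 h = 5.9 mm/hr.

R ≈ 5.9 mm/hr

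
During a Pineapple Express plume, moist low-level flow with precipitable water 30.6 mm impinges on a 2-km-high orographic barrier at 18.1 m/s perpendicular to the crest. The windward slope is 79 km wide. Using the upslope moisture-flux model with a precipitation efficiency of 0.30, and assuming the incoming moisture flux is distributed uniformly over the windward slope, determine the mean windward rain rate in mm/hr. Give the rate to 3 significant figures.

R ≈ 7.57 mm/hr

Incoming column moisture flux per unit ridge length: F = V × PW = 18.1 × 30.6 = 553.86 mm·m/s.
Spread over the 79 km slope with efficiency ε = 0.30: R = ε·F/W = 0.30 × 553.86 / 79000 m = 2.103e-03 mm/s.
R = 2.103e-03 × 3600 = 7.57 mm/hr.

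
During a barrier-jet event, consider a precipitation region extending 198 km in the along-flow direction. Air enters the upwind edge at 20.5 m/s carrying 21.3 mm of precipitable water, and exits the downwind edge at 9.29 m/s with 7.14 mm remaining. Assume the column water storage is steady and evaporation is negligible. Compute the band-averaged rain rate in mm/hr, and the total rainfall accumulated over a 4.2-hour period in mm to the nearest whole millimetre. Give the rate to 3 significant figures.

R ≈ 6.73 mm/hr; total ≈ 28 mm

Column moisture flux per unit crosswind length is F = V × PW.
Inflow: F_in = 20.5 × 21.3 = 436.65 mm·m/s
Outflow: F_out = 9.29 × 7.14 = 66.3306 mm·m/s
Steady-state rate R = (F_in − F_out)/L = (436.65 − 66.3306) / 198000 m = 1.870e-03 mm/s.
R = 1.870e-03 × 3600 = 6.73 mm/hr.
Over 4.2 h: total = 6.73 × 4.2 = 28.266 ≈ 28 mm.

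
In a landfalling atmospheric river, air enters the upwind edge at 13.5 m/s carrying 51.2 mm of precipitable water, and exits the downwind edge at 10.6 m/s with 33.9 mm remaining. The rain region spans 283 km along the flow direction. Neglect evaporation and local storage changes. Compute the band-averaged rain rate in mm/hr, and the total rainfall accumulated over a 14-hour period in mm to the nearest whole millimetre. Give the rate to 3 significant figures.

Column moisture flux per unit crosswind length is F = V × PW.
Inflow: F_in = 13.5 × 51.2 = 691.2 mm·m/s
Outflow: F_out = 10.6 × 33.9 = 359.34 mm·m/s
Steady-state rate R = (F_in − F_out)/L = (691.2 − 359.34) / 283000 m = 1.173e-03 mm/s.
R = 1.173e-03 × 3600 = 4.22 mm/hr.
Over 14 h: total = 4.22 × 14 = 59.08 ≈ 59 mm.

R ≈ 4.22 mm/hr; total ≈ 59 mm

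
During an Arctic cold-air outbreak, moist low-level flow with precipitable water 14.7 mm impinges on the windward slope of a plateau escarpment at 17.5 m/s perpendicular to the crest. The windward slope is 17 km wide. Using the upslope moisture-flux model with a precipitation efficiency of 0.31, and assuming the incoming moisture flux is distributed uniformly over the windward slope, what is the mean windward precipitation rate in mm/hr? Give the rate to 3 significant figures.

Incoming column moisture flux per unit ridge length: F = V × PW = 17.5 × 14.7 = 257.25 mm·m/s.
Spread over the 17 km slope with efficiency ε = 0.31: R = ε·F/W = 0.31 × 257.25 / 17000 m = 4.691e-03 mm/s.
R = 4.691e-03 × 3600 = 16.9 mm/hr.

R ≈ 16.9 mm/hr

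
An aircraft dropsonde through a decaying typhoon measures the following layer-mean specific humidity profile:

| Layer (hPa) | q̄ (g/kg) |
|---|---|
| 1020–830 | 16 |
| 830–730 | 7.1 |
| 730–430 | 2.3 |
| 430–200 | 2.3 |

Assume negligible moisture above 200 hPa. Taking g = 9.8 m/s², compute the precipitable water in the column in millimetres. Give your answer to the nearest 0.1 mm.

PW ≈ 50.7 mm

Precipitable water is the column-integrated vapour mass per unit area: PW = (1/g) Σ q̄ Δp, with q in kg/kg and Δp in Pa (1 kg/m² of water = 1 mm).
Layer 1020–830 hPa: Δp = 190 hPa = 19000 Pa, q̄ = 0.016 kg/kg → 0.016 × 19000 / 9.8 = 31.02 mm
Layer 830–730 hPa: Δp = 100 hPa = 10000 Pa, q̄ = 0.0071 kg/kg → 0.0071 × 10000 / 9.8 = 7.24 mm
Layer 730–430 hPa: Δp = 300 hPa = 30000 Pa, q̄ = 0.0023 kg/kg → 0.0023 × 30000 / 9.8 = 7.04 mm
Layer 430–200 hPa: Δp = 230 hPa = 23000 Pa, q̄ = 0.0023 kg/kg → 0.0023 × 23000 / 9.8 = 5.40 mm
PW = 31.02 + 7.24 + 7.04 + 5.40 = 50.70 ≈ 50.7 mm.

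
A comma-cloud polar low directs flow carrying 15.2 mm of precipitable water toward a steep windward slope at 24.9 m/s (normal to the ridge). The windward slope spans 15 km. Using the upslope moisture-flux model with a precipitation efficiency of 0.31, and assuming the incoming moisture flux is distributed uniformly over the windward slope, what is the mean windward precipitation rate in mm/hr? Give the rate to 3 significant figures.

R ≈ 28.2 mm/hr

Incoming column moisture flux per unit ridge length: F = V × PW = 24.9 × 15.2 = 378.48 mm·m/s.
Spread over the 15 km slope with efficiency ε = 0.31: R = ε·F/W = 0.31 × 378.48 / 15000 m = 7.822e-03 mm/s.
R = 7.822e-03 × 3600 = 28.2 mm/hr.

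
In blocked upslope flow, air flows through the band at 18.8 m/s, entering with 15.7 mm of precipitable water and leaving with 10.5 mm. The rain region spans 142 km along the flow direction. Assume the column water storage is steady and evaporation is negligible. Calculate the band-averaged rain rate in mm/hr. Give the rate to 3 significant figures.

Column moisture flux per unit crosswind length is F = V × PW.
Inflow: F_in = 18.8 × 15.7 = 295.16 mm·m/s
Outflow: F_out = 18.8 × 10.5 = 197.4 mm·m/s
Steady-state rate R = (F_in − F_out)/L = (295.16 − 197.4) / 142000 m = 6.885e-04 mm/s.
R = 6.885e-04 × 3600 = 2.48 mm/hr.

R ≈ 2.48 mm/hr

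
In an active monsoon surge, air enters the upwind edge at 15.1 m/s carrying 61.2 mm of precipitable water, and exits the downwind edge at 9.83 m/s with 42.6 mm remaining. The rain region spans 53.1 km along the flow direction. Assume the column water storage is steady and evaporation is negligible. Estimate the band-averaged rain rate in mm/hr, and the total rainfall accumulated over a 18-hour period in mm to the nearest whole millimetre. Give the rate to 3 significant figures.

Column moisture flux per unit crosswind length is F = V × PW.
Inflow: F_in = 15.1 × 61.2 = 924.12 mm·m/s
Outflow: F_out = 9.83 × 42.6 = 418.758 mm·m/s
Steady-state rate R = (F_in − F_out)/L = (924.12 − 418.758) / 53100 m = 9.517e-03 mm/s.
R = 9.517e-03 × 3600 = 34.3 mm/hr.
Over 18 h: total = 34.3 × 18 = 617.4 ≈ 617 mm.

R ≈ 34.3 mm/hr; total ≈ 617 mm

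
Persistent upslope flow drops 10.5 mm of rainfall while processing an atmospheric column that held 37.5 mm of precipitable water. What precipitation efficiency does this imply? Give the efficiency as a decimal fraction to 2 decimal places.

ε ≈ 0.28

ε = rainfall / PW = 10.5 / 37.5 = 0.28.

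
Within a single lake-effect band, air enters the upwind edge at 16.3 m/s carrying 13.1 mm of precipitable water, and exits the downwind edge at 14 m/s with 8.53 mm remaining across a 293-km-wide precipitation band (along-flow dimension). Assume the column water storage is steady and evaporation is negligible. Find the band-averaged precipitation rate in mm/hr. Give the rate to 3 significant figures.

R ≈ 1.16 mm/hr

Column moisture flux per unit crosswind length is F = V × PW.
Inflow: F_in = 16.3 × 13.1 = 213.53 mm·m/s
Outflow: F_out = 14 × 8.53 = 119.42 mm·m/s
Steady-state rate R = (F_in − F_out)/L = (213.53 − 119.42) / 293000 m = 3.212e-04 mm/s.
R = 3.212e-04 × 3600 = 1.16 mm/hr.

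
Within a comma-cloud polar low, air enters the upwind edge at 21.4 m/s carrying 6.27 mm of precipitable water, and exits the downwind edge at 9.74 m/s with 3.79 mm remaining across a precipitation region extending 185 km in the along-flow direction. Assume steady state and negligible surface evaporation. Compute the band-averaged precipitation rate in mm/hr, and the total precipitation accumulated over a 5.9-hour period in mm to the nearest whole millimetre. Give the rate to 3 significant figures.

R ≈ 1.89 mm/hr; total ≈ 11 mm

Column moisture flux per unit crosswind length is F = V × PW.
Inflow: F_in = 21.4 × 6.27 = 134.178 mm·m/s
Outflow: F_out = 9.74 × 3.79 = 36.9146 mm·m/s
Steady-state rate R = (F_in − F_out)/L = (134.178 − 36.9146) / 185000 m = 5.257e-04 mm/s.
R = 5.257e-04 × 3600 = 1.89 mm/hr.
Over 5.9 h: total = 1.89 × 5.9 = 11.151 ≈ 11 mm.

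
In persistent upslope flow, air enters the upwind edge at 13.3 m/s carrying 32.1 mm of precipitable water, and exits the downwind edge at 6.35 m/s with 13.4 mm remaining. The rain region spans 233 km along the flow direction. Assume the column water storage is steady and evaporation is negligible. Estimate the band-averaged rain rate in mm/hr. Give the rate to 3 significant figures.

Column moisture flux per unit crosswind length is F = V × PW.
Inflow: F_in = 13.3 × 32.1 = 426.93 mm·m/s
Outflow: F_out = 6.35 × 13.4 = 85.09 mm·m/s
Steady-state rate R = (F_in − F_out)/L = (426.93 − 85.09) / 233000 m = 1.467e-03 mm/s.
R = 1.467e-03 × 3600 = 5.28 mm/hr.

R ≈ 5.28 mm/hr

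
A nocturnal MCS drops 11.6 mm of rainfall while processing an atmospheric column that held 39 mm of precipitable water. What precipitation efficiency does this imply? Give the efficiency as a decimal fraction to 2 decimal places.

ε ≈ 0.30

ε = rainfall / PW = 11.6 / 39 = 0.30.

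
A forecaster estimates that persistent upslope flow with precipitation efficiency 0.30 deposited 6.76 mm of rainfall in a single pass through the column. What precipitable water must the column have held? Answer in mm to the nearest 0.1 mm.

PW ≈ 22.5 mm

PW = rainfall / ε = 6.76 / 0.30 = 22.5 mm.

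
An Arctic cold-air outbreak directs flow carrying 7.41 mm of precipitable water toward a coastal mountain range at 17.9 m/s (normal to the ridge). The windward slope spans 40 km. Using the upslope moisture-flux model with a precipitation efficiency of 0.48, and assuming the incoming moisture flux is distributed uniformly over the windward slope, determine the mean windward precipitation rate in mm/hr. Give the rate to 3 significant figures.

Incoming column moisture flux per unit ridge length: F = V × PW = 17.9 × 7.41 = 132.639 mm·m/s.
Spread over the 40 km slope with efficiency ε = 0.48: R = ε·F/W = 0.48 × 132.639 / 40000 m = 1.592e-03 mm/s.
R = 1.592e-03 × 3600 = 5.73 mm/hr.

R ≈ 5.73 mm/hr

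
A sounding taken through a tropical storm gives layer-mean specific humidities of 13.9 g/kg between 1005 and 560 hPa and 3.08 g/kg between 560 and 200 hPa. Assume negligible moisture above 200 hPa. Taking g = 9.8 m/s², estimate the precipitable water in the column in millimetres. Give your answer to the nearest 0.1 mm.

Precipitable water is the column-integrated vapour mass per unit area: PW = (1/g) Σ q̄ Δp, with q in kg/kg and Δp in Pa (1 kg/m² of water = 1 mm).
Layer 1005–560 hPa: Δp = 445 hPa = 44500 Pa, q̄ = 0.0139 kg/kg → 0.0139 × 44500 / 9.8 = 63.12 mm
Layer 560–200 hPa: Δp = 360 hPa = 36000 Pa, q̄ = 0.00308 kg/kg → 0.00308 × 36000 / 9.8 = 11.31 mm
PW = 63.12 + 11.31 = 74.43 ≈ 74.4 mm.

PW ≈ 74.4 mm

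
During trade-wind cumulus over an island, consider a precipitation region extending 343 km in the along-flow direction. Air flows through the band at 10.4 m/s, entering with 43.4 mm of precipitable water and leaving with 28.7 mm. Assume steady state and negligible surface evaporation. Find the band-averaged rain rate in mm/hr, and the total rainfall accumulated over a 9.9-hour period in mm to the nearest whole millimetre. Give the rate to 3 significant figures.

Column moisture flux per unit crosswind length is F = V × PW.
Inflow: F_in = 10.4 × 43.4 = 451.36 mm·m/s
Outflow: F_out = 10.4 × 28.7 = 298.48 mm·m/s
Steady-state rate R = (F_in − F_out)/L = (451.36 − 298.48) / 343000 m = 4.457e-04 mm/s.
R = 4.457e-04 × 3600 = 1.60 mm/hr.
Over 9.9 h: total = 1.60 × 9.9 = 15.84 ≈ 16 mm.

R ≈ 1.60 mm/hr; total ≈ 16 mm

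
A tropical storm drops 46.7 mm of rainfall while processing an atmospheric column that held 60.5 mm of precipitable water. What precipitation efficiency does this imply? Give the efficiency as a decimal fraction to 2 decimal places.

ε = rainfall / PW = 46.7 / 60.5 = 0.77.

ε ≈ 0.77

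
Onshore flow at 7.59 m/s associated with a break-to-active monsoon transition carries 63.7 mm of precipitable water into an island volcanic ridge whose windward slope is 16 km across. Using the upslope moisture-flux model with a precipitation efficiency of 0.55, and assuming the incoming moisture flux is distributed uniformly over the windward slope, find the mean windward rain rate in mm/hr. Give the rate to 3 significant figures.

R ≈ 59.8 mm/hr

Incoming column moisture flux per unit ridge length: F = V × PW = 7.59 × 63.7 = 483.483 mm·m/s.
Spread over the 16 km slope with efficiency ε = 0.55: R = ε·F/W = 0.55 × 483.483 / 16000 m = 1.662e-02 mm/s.
R = 1.662e-02 × 3600 = 59.8 mm/hr.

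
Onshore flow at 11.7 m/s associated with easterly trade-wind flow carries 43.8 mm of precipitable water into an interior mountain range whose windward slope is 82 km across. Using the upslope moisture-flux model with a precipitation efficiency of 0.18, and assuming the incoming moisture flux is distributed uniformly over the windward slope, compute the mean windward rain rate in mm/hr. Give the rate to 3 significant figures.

Incoming column moisture flux per unit ridge length: F = V × PW = 11.7 × 43.8 = 512.46 mm·m/s.
Spread over the 82 km slope with efficiency ε = 0.18: R = ε·F/W = 0.18 × 512.46 / 82000 m = 1.125e-03 mm/s.
R = 1.125e-03 × 3600 = 4.05 mm/hr.

R ≈ 4.05 mm/hr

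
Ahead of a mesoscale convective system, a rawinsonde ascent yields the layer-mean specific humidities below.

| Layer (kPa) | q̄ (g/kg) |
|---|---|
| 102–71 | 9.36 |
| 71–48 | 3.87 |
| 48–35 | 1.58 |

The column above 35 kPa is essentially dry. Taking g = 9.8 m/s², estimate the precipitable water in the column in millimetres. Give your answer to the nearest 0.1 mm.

Precipitable water is the column-integrated vapour mass per unit area: PW = (1/g) Σ q̄ Δp, with q in kg/kg and Δp in Pa (1 kg/m² of water = 1 mm).
Layer 102–71 kPa: Δp = 310 hPa = 31000 Pa, q̄ = 0.00936 kg/kg → 0.00936 × 31000 / 9.8 = 29.61 mm
Layer 71–48 kPa: Δp = 230 hPa = 23000 Pa, q̄ = 0.00387 kg/kg → 0.00387 × 23000 / 9.8 = 9.08 mm
Layer 48–35 kPa: Δp = 130 hPa = 13000 Pa, q̄ = 0.00158 kg/kg → 0.00158 × 13000 / 9.8 = 2.10 mm
PW = 29.61 + 9.08 + 2.10 = 40.79 ≈ 40.8 mm.

PW ≈ 40.8 mm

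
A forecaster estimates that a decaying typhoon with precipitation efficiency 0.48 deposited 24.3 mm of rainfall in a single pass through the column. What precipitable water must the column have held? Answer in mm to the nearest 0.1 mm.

PW = rainfall / ε = 24.3 / 0.48 = 50.6 mm.

PW ≈ 50.6 mm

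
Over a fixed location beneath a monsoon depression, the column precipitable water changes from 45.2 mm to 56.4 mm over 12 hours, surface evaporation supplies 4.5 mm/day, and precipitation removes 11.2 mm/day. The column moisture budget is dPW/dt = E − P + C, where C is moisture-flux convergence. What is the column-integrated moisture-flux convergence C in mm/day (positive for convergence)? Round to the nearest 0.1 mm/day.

C ≈ 29.1 mm/day

dPW/dt = (56.4 − 45.2) mm / (12/24 day) = +22.400 mm/day.
C = dPW/dt − E + P = (+22.400) − 4.5 + 11.2 = 29.1 mm/day.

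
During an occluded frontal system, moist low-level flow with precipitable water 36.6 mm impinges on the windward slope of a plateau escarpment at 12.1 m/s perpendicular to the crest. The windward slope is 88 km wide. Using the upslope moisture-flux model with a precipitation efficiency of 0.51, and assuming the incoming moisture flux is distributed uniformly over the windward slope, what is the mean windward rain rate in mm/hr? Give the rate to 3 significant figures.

R ≈ 9.24 mm/hr

Incoming column moisture flux per unit ridge length: F = V × PW = 12.1 × 36.6 = 442.86 mm·m/s.
Spread over the 88 km slope with efficiency ε = 0.51: R = ε·F/W = 0.51 × 442.86 / 88000 m = 2.567e-03 mm/s.
R = 2.567e-03 × 3600 = 9.24 mm/hr.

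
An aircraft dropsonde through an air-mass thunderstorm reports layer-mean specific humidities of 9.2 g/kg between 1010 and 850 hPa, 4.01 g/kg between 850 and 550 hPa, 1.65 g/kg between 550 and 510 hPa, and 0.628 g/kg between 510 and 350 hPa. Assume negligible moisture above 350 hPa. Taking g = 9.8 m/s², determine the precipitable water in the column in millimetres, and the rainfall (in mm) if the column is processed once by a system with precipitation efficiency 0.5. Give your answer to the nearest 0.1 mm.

Precipitable water is the column-integrated vapour mass per unit area: PW = (1/g) Σ q̄ Δp, with q in kg/kg and Δp in Pa (1 kg/m² of water = 1 mm).
Layer 1010–850 hPa: Δp = 160 hPa = 16000 Pa, q̄ = 0.0092 kg/kg → 0.0092 × 16000 / 9.8 = 15.02 mm
Layer 850–550 hPa: Δp = 300 hPa = 30000 Pa, q̄ = 0.00401 kg/kg → 0.00401 × 30000 / 9.8 = 12.28 mm
Layer 550–510 hPa: Δp = 40 hPa = 4000 Pa, q̄ = 0.00165 kg/kg → 0.00165 × 4000 / 9.8 = 0.67 mm
Layer 510–350 hPa: Δp = 160 hPa = 16000 Pa, q̄ = 0.000628 kg/kg → 0.000628 × 16000 / 9.8 = 1.03 mm
PW = 15.02 + 12.28 + 0.67 + 1.03 = 29.00 ≈ 29.0 mm.
Rainfall = ε × PW = 0.5 × 29.0 = 14.5 mm.

PW ≈ 29.0 mm; rainfall ≈ 14.5 mm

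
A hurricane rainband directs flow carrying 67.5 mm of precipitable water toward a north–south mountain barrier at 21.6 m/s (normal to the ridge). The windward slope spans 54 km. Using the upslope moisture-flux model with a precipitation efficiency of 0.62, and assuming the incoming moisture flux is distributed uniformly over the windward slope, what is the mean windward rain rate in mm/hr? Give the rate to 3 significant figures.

Incoming column moisture flux per unit ridge length: F = V × PW = 21.6 × 67.5 = 1458 mm·m/s.
Spread over the 54 km slope with efficiency ε = 0.62: R = ε·F/W = 0.62 × 1458 / 54000 m = 1.674e-02 mm/s.
R = 1.674e-02 × 3600 = 60.3 mm/hr.

R ≈ 60.3 mm/hr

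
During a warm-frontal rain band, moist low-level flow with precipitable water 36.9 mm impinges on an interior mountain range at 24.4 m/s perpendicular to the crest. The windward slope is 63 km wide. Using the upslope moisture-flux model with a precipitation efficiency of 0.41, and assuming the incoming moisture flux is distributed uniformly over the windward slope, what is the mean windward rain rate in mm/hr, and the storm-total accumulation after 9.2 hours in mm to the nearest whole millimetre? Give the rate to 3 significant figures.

Incoming column moisture flux per unit ridge length: F = V × PW = 24.4 × 36.9 = 900.36 mm·m/s.
Spread over the 63 km slope with efficiency ε = 0.41: R = ε·F/W = 0.41 × 900.36 / 63000 m = 5.859e-03 mm/s.
R = 5.859e-03 × 3600 = 21.1 mm/hr.
Over 9.2 h: total = 21.1 × 9.2 = 194.12 ≈ 194 mm.

R ≈ 21.1 mm/hr; total ≈ 194 mm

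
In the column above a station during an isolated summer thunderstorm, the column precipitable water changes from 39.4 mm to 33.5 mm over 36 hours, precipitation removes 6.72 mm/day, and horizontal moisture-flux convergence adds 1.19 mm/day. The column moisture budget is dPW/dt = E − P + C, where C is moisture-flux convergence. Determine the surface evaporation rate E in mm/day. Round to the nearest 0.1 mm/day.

dPW/dt = (33.5 − 39.4) mm / (36/24 day) = -3.933 mm/day.
E = dPW/dt + P − C = (-3.933) + 6.72 − (1.19) = 1.6 mm/day.

E ≈ 1.6 mm/day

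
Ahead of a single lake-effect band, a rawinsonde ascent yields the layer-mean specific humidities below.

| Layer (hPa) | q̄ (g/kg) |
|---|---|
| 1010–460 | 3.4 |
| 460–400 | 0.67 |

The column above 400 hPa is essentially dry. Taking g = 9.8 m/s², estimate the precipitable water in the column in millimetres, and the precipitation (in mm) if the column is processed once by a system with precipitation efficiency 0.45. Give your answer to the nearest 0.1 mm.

Precipitable water is the column-integrated vapour mass per unit area: PW = (1/g) Σ q̄ Δp, with q in kg/kg and Δp in Pa (1 kg/m² of water = 1 mm).
Layer 1010–460 hPa: Δp = 550 hPa = 55000 Pa, q̄ = 0.0034 kg/kg → 0.0034 × 55000 / 9.8 = 19.08 mm
Layer 460–400 hPa: Δp = 60 hPa = 6000 Pa, q̄ = 0.00067 kg/kg → 0.00067 × 6000 / 9.8 = 0.41 mm
PW = 19.08 + 0.41 = 19.49 ≈ 19.5 mm.
Precipitation = ε × PW = 0.45 × 19.5 = 8.8 mm.

PW ≈ 19.5 mm; precipitation ≈ 8.8 mm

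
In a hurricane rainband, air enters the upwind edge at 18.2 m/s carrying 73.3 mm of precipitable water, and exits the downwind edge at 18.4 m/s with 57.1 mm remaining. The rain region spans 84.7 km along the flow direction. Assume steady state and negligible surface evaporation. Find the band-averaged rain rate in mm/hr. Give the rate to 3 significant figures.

R ≈ 12.0 mm/hr

Column moisture flux per unit crosswind length is F = V × PW.
Inflow: F_in = 18.2 × 73.3 = 1334.06 mm·m/s
Outflow: F_out = 18.4 × 57.1 = 1050.64 mm·m/s
Steady-state rate R = (F_in − F_out)/L = (1334.06 − 1050.64) / 84700 m = 3.346e-03 mm/s.
R = 3.346e-03 × 3600 = 12.0 mm/hr.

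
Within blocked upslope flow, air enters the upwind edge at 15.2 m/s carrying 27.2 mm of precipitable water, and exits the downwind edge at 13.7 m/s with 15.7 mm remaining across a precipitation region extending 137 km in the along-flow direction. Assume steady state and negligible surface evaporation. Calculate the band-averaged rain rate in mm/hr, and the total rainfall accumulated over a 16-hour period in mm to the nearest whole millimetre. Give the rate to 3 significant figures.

Column moisture flux per unit crosswind length is F = V × PW.
Inflow: F_in = 15.2 × 27.2 = 413.44 mm·m/s
Outflow: F_out = 13.7 × 15.7 = 215.09 mm·m/s
Steady-state rate R = (F_in − F_out)/L = (413.44 − 215.09) / 137000 m = 1.448e-03 mm/s.
R = 1.448e-03 × 3600 = 5.21 mm/hr.
Over 16 h: total = 5.21 × 16 = 83.36 ≈ 83 mm.

R ≈ 5.21 mm/hr; total ≈ 83 mm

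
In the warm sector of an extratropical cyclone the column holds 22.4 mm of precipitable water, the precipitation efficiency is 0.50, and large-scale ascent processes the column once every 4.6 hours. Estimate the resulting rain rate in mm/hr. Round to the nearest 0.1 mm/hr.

Each overturning extracts ε × PW = 0.50 × 22.4 = 11.2 mm.
Rate = ε·PW / τ = 11.2 / 4.6 h = 2.4 mm/hr.

R ≈ 2.4 mm/hr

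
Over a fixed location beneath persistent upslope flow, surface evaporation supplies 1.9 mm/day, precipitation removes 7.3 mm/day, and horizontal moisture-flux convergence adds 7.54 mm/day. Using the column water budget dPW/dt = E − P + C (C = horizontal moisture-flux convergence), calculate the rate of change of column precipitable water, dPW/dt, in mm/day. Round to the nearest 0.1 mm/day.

dPW/dt ≈ 2.1 mm/day

dPW/dt = E − P + C = 1.9 − 7.3 + (7.54) = 2.1 mm/day.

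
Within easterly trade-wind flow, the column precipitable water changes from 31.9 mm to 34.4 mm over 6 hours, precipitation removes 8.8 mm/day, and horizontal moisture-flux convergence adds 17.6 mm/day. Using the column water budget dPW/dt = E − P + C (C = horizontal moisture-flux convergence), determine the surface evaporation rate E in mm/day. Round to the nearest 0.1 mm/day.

dPW/dt = (34.4 − 31.9) mm / (6/24 day) = +10.000 mm/day.
E = dPW/dt + P − C = (+10.000) + 8.8 − (17.6) = 1.2 mm/day.

E ≈ 1.2 mm/day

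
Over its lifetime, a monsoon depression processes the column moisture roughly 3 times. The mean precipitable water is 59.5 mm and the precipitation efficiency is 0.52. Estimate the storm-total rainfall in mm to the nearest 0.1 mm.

Each cycle deposits ε × PW = 0.52 × 59.5 = 30.94 mm.
Over 3 cycles: 3 × 30.94 = 92.8 mm.

rainfall ≈ 92.8 mm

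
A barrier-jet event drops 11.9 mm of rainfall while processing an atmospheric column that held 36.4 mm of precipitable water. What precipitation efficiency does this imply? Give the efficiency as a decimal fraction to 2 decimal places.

ε ≈ 0.33

ε = rainfall / PW = 11.9 / 36.4 = 0.33.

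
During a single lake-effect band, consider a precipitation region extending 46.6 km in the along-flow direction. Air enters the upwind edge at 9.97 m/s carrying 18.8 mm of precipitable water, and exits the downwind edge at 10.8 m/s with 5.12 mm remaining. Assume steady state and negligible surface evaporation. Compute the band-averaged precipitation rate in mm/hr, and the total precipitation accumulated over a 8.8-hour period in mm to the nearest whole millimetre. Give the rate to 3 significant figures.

R ≈ 10.2 mm/hr; total ≈ 90 mm

Column moisture flux per unit crosswind length is F = V × PW.
Inflow: F_in = 9.97 × 18.8 = 187.436 mm·m/s
Outflow: F_out = 10.8 × 5.12 = 55.296 mm·m/s
Steady-state rate R = (F_in − F_out)/L = (187.436 − 55.296) / 46600 m = 2.836e-03 mm/s.
R = 2.836e-03 × 3600 = 10.2 mm/hr.
Over 8.8 h: total = 10.2 × 8.8 = 89.76 ≈ 90 mm.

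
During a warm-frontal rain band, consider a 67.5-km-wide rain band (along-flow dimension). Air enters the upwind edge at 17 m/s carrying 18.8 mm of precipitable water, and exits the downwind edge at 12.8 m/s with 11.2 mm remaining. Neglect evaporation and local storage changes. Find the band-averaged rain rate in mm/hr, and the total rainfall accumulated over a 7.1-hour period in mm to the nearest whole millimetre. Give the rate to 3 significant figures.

R ≈ 9.40 mm/hr; total ≈ 67 mm

Column moisture flux per unit crosswind length is F = V × PW.
Inflow: F_in = 17 × 18.8 = 319.6 mm·m/s
Outflow: F_out = 12.8 × 11.2 = 143.36 mm·m/s
Steady-state rate R = (F_in − F_out)/L = (319.6 − 143.36) / 67500 m = 2.611e-03 mm/s.
R = 2.611e-03 × 3600 = 9.40 mm/hr.
Over 7.1 h: total = 9.40 × 7.1 = 66.74 ≈ 67 mm.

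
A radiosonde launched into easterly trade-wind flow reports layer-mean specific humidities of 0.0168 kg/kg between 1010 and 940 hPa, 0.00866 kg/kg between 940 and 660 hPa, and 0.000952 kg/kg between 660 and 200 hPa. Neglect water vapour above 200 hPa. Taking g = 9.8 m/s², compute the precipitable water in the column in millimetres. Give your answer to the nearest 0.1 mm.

PW ≈ 41.2 mm

Precipitable water is the column-integrated vapour mass per unit area: PW = (1/g) Σ q̄ Δp, with q in kg/kg and Δp in Pa (1 kg/m² of water = 1 mm).
Layer 1010–940 hPa: Δp = 70 hPa = 7000 Pa, q̄ = 0.0168 kg/kg → 0.0168 × 7000 / 9.8 = 12.00 mm
Layer 940–660 hPa: Δp = 280 hPa = 28000 Pa, q̄ = 0.00866 kg/kg → 0.00866 × 28000 / 9.8 = 24.74 mm
Layer 660–200 hPa: Δp = 460 hPa = 46000 Pa, q̄ = 0.000952 kg/kg → 0.000952 × 46000 / 9.8 = 4.47 mm
PW = 12.00 + 24.74 + 4.47 = 41.21 ≈ 41.2 mm.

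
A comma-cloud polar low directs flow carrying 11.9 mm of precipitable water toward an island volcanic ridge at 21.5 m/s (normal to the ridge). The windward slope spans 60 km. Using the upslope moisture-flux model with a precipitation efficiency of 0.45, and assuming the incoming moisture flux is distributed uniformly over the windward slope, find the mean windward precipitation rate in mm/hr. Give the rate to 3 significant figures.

Incoming column moisture flux per unit ridge length: F = V × PW = 21.5 × 11.9 = 255.85 mm·m/s.
Spread over the 60 km slope with efficiency ε = 0.45: R = ε·F/W = 0.45 × 255.85 / 60000 m = 1.919e-03 mm/s.
R = 1.919e-03 × 3600 = 6.91 mm/hr.

R ≈ 6.91 mm/hr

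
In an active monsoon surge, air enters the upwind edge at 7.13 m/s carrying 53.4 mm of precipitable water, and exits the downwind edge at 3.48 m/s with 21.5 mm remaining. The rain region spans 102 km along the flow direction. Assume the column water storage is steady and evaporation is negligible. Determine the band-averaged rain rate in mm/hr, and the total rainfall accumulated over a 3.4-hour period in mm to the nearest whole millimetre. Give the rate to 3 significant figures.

R ≈ 10.8 mm/hr; total ≈ 37 mm

Column moisture flux per unit crosswind length is F = V × PW.
Inflow: F_in = 7.13 × 53.4 = 380.742 mm·m/s
Outflow: F_out = 3.48 × 21.5 = 74.82 mm·m/s
Steady-state rate R = (F_in − F_out)/L = (380.742 − 74.82) / 102000 m = 2.999e-03 mm/s.
R = 2.999e-03 × 3600 = 10.8 mm/hr.
Over 3.4 h: total = 10.8 × 3.4 = 36.72 ≈ 37 mm.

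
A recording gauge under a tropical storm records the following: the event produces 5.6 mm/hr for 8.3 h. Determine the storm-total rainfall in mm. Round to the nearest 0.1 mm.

Total = Σ Rᵢ Δtᵢ = 5.6 × 8.3
      = 46.48 = 46.5 mm.

total ≈ 46.5 mm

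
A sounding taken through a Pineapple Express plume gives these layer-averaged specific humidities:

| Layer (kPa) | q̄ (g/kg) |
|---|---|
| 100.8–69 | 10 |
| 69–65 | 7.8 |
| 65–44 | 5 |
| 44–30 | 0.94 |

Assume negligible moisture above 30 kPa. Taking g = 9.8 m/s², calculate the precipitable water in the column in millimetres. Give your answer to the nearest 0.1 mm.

Precipitable water is the column-integrated vapour mass per unit area: PW = (1/g) Σ q̄ Δp, with q in kg/kg and Δp in Pa (1 kg/m² of water = 1 mm).
Layer 100.8–69 kPa: Δp = 318 hPa = 31800 Pa, q̄ = 0.01 kg/kg → 0.01 × 31800 / 9.8 = 32.45 mm
Layer 69–65 kPa: Δp = 40 hPa = 4000 Pa, q̄ = 0.0078 kg/kg → 0.0078 × 4000 / 9.8 = 3.18 mm
Layer 65–44 kPa: Δp = 210 hPa = 21000 Pa, q̄ = 0.005 kg/kg → 0.005 × 21000 / 9.8 = 10.71 mm
Layer 44–30 kPa: Δp = 140 hPa = 14000 Pa, q̄ = 0.00094 kg/kg → 0.00094 × 14000 / 9.8 = 1.34 mm
PW = 32.45 + 3.18 + 10.71 + 1.34 = 47.68 ≈ 47.7 mm.

PW ≈ 47.7 mm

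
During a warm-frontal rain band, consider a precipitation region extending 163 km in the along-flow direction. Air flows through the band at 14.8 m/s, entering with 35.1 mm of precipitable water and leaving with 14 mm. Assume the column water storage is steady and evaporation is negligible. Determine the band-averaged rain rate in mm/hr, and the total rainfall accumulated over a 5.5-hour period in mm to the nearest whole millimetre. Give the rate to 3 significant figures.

R ≈ 6.90 mm/hr; total ≈ 38 mm

Column moisture flux per unit crosswind length is F = V × PW.
Inflow: F_in = 14.8 × 35.1 = 519.48 mm·m/s
Outflow: F_out = 14.8 × 14 = 207.2 mm·m/s
Steady-state rate R = (F_in − F_out)/L = (519.48 − 207.2) / 163000 m = 1.916e-03 mm/s.
R = 1.916e-03 × 3600 = 6.90 mm/hr.
Over 5.5 h: total = 6.90 × 5.5 = 37.95 ≈ 38 mm.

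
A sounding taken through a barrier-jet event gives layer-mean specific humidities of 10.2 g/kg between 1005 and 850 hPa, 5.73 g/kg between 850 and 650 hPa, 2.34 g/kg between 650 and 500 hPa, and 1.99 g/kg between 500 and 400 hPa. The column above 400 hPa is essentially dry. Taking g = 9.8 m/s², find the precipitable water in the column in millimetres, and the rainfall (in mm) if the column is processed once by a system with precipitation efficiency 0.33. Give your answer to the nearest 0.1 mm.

PW ≈ 33.4 mm; rainfall ≈ 11.0 mm

Precipitable water is the column-integrated vapour mass per unit area: PW = (1/g) Σ q̄ Δp, with q in kg/kg and Δp in Pa (1 kg/m² of water = 1 mm).
Layer 1005–850 hPa: Δp = 155 hPa = 15500 Pa, q̄ = 0.0102 kg/kg → 0.0102 × 15500 / 9.8 = 16.13 mm
Layer 850–650 hPa: Δp = 200 hPa = 20000 Pa, q̄ = 0.00573 kg/kg → 0.00573 × 20000 / 9.8 = 11.69 mm
Layer 650–500 hPa: Δp = 150 hPa = 15000 Pa, q̄ = 0.00234 kg/kg → 0.00234 × 15000 / 9.8 = 3.58 mm
Layer 500–400 hPa: Δp = 100 hPa = 10000 Pa, q̄ = 0.00199 kg/kg → 0.00199 × 10000 / 9.8 = 2.03 mm
PW = 16.13 + 11.69 + 3.58 + 2.03 = 33.43 ≈ 33.4 mm.
Rainfall = ε × PW = 0.33 × 33.4 = 11.0 mm.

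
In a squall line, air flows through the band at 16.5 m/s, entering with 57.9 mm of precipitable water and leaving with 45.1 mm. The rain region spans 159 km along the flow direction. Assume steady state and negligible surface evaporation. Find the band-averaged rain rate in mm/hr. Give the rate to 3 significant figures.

R ≈ 4.78 mm/hr

Column moisture flux per unit crosswind length is F = V × PW.
Inflow: F_in = 16.5 × 57.9 = 955.35 mm·m/s
Outflow: F_out = 16.5 × 45.1 = 744.15 mm·m/s
Steady-state rate R = (F_in − F_out)/L = (955.35 − 744.15) / 159000 m = 1.328e-03 mm/s.
R = 1.328e-03 × 3600 = 4.78 mm/hr.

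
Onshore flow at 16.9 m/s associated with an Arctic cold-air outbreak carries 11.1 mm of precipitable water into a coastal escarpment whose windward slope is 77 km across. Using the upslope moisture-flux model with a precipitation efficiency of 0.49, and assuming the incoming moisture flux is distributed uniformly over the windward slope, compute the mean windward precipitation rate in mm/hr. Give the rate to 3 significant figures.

Incoming column moisture flux per unit ridge length: F = V × PW = 16.9 × 11.1 = 187.59 mm·m/s.
Spread over the 77 km slope with efficiency ε = 0.49: R = ε·F/W = 0.49 × 187.59 / 77000 m = 1.194e-03 mm/s.
R = 1.194e-03 × 3600 = 4.30 mm/hr.

R ≈ 4.30 mm/hr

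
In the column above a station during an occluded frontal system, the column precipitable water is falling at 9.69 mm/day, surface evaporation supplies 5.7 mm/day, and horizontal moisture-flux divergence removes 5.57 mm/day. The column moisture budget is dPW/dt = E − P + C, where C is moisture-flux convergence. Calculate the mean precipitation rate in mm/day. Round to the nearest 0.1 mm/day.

dPW/dt = -9.69 mm/day.
P = E + C − dPW/dt = 5.7 + (-5.57) − (-9.69) = 9.8 mm/day.

P ≈ 9.8 mm/day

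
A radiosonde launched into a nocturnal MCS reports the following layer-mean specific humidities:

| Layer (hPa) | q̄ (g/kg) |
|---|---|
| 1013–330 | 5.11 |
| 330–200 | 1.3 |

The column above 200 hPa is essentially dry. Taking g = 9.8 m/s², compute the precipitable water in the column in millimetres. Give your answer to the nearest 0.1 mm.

Precipitable water is the column-integrated vapour mass per unit area: PW = (1/g) Σ q̄ Δp, with q in kg/kg and Δp in Pa (1 kg/m² of water = 1 mm).
Layer 1013–330 hPa: Δp = 683 hPa = 68300 Pa, q̄ = 0.00511 kg/kg → 0.00511 × 68300 / 9.8 = 35.61 mm
Layer 330–200 hPa: Δp = 130 hPa = 13000 Pa, q̄ = 0.0013 kg/kg → 0.0013 × 13000 / 9.8 = 1.72 mm
PW = 35.61 + 1.72 = 37.33 ≈ 37.3 mm.

PW ≈ 37.3 mm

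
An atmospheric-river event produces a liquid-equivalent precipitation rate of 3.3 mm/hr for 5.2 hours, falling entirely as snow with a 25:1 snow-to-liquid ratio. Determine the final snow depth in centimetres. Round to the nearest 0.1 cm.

Liquid-equivalent depth = 3.3 × 5.2 = 17.16 mm.
Snow depth = 17.16 mm × 25 = 429 mm = 42.9 cm.

snow depth ≈ 42.9 cm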